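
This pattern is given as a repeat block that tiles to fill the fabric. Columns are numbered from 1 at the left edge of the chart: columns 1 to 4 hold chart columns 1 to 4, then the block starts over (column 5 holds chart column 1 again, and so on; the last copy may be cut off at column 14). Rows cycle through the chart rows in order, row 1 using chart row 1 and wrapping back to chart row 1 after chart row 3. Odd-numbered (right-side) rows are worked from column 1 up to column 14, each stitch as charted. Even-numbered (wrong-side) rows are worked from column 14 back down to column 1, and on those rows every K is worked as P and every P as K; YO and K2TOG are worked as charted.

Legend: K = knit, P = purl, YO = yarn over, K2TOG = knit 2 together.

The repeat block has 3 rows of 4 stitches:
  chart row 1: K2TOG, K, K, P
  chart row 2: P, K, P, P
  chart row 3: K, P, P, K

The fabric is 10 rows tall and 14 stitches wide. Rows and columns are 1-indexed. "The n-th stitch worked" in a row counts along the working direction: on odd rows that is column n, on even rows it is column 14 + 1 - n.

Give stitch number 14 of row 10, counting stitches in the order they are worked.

Row 10 uses chart row ((10-1) mod 3)+1 = 1. Row 10 is even, so WS.
Chart row 1 tiled across columns 1-14: K2TOG K K P K2TOG K K P K2TOG K K P K2TOG K
WS row: flip the tiled sequence (start at column 14) and apply K<->P; YO and K2TOG stay.
Row 10 as worked: P K2TOG K P P K2TOG K P P K2TOG K P P K2TOG
The 14th stitch worked is K2TOG.

Result:
K2TOG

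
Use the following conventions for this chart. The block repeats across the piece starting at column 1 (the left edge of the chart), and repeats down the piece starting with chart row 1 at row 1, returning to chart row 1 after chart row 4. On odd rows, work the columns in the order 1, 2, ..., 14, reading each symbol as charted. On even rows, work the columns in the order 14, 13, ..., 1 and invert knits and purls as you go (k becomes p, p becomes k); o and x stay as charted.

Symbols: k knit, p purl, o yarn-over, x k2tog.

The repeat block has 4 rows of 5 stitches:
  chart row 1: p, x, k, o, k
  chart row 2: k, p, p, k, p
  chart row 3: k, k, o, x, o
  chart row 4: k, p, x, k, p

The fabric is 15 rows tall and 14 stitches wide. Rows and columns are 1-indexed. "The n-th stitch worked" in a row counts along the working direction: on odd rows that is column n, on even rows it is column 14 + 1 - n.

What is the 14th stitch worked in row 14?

For row 14: chart row = ((14-1) mod 4) + 1 = 2; this is a WS (even) row.
Chart row 2 tiled across columns 1-14: k p p k p k p p k p k p p k
WS row: flip the tiled sequence (start at column 14) and apply k<->p; o and x stay.
Row 14 as worked: p k k p k p k k p k p k k p
Counting 14 along the worked row gives p.

Stitch:
p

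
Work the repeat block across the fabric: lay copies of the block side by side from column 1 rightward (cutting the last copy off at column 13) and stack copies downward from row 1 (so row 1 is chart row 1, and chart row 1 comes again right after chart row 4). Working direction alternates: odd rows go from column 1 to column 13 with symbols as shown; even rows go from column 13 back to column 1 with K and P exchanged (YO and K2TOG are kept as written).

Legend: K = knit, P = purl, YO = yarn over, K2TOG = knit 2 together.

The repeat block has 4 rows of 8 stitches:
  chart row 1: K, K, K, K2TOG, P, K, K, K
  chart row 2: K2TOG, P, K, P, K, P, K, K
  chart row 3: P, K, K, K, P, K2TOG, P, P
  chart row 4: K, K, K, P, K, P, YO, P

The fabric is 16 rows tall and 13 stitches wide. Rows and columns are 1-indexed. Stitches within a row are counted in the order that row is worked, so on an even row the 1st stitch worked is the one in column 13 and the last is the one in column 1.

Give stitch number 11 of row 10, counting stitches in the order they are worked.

Row 10: (10-1) mod 4 = 1, so use chart row 2. Even row -> WS.
Chart row 2 tiled across columns 1-13: K2TOG P K P K P K K K2TOG P K P K
Wrong side: read the tiled row from column 13 down to 1 and exchange K with P (leave YO, K2TOG).
Row 10 as worked: P K P K K2TOG P P K P K P K K2TOG
The 11th stitch worked is P.

Result:
P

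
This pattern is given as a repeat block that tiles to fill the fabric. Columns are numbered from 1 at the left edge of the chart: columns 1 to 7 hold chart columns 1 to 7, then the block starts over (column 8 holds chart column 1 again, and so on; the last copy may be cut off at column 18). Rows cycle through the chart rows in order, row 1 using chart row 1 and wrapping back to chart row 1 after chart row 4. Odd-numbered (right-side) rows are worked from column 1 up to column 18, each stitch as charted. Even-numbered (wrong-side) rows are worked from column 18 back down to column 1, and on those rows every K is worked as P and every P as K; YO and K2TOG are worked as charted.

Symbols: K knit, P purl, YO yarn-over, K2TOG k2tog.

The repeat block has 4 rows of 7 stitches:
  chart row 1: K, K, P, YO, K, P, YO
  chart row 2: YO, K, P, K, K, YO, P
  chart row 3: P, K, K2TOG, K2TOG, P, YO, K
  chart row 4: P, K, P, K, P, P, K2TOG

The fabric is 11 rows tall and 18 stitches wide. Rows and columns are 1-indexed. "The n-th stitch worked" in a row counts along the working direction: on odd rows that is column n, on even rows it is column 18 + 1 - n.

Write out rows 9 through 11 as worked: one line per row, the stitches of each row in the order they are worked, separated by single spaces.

== ROWS AS WORKED ==
K K P YO K P YO K K P YO K P YO K K P YO
P K P YO K YO P P K P YO K YO P P K P YO
P K K2TOG K2TOG P YO K P K K2TOG K2TOG P YO K P K K2TOG K2TOG

Derivation:
Row 9: chart row 1, RS - tile across columns 1-18 and work as-is.
Row 10: chart row 2, WS - tiled (columns 1-18): YO K P K K YO P YO K P K K YO P YO K P K; work from column 18 back to 1 with K<->P swapped.
Row 11: chart row 3, RS - tile across columns 1-18 and work as-is.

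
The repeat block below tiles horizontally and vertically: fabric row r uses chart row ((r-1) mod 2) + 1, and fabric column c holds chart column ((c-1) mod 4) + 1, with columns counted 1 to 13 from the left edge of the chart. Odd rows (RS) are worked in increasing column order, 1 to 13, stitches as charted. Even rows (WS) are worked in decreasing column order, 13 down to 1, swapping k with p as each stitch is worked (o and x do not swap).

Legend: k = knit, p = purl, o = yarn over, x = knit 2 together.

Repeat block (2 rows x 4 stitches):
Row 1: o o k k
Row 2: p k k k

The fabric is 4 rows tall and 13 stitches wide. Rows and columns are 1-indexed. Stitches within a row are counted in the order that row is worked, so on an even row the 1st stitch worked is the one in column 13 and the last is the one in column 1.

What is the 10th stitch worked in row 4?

Row 4 uses chart row ((4-1) mod 2)+1 = 2. Row 4 is even, so WS.
Chart row 2 tiled across columns 1-13: p k k k p k k k p k k k p
WS row: flip the tiled sequence (start at column 13) and apply k<->p; o and x stay.
Row 4 as worked: k p p p k p p p k p p p k
The 10th stitch worked is p.

== STITCH ==
p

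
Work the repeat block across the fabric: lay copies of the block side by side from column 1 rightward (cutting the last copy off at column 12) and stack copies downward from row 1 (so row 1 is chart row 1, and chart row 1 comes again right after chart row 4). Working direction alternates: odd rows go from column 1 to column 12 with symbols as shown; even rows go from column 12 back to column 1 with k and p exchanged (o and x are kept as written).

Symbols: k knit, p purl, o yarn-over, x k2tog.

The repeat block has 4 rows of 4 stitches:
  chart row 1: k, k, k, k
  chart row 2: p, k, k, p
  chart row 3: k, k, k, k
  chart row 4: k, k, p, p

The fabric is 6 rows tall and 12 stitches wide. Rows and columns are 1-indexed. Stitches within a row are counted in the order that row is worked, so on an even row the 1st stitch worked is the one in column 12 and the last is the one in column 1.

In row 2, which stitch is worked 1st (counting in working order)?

Row 2: (2-1) mod 4 = 1, so use chart row 2. Even row -> WS.
Chart row 2 tiled across columns 1-12: p k k p p k k p p k k p
WS: work from column 12 back to column 1 (reverse the tiled row), swapping k<->p (o and x unchanged).
Row 2 as worked: k p p k k p p k k p p k
Stitch 1 in working order -> k

Result:
k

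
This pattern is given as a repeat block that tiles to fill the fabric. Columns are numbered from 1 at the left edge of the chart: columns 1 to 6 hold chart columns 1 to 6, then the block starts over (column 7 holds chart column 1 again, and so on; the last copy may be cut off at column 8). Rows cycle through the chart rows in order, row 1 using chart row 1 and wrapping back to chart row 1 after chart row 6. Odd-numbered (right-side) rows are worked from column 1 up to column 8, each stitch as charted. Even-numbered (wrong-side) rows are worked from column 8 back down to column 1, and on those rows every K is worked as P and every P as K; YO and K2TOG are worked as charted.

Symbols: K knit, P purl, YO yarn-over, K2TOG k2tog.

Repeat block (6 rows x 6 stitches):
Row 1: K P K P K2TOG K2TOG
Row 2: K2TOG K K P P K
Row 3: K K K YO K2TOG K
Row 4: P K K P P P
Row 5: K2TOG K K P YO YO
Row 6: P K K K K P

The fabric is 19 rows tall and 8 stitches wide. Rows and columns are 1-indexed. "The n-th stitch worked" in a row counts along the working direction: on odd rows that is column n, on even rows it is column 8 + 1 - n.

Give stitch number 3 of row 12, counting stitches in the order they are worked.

Stitch:
K

Derivation:
Row 12 uses chart row ((12-1) mod 6)+1 = 6. Row 12 is even, so WS.
Chart row 6 tiled across columns 1-8: P K K K K P P K
WS row: flip the tiled sequence (start at column 8) and apply K<->P; YO and K2TOG stay.
Row 12 as worked: P K K P P P P K
The 3rd stitch worked is K.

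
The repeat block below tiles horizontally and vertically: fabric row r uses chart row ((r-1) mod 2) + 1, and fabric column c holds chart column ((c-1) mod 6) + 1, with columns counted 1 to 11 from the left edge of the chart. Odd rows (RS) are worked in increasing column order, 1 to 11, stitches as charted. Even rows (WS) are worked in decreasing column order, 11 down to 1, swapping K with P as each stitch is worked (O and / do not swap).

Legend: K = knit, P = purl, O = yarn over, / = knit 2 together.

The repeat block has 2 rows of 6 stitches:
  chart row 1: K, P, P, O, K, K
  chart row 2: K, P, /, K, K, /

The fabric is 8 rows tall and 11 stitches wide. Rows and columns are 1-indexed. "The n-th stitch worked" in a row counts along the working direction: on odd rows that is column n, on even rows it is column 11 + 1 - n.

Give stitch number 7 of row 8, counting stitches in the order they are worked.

Row 8 uses chart row ((8-1) mod 2)+1 = 2. Row 8 is even, so WS.
Chart row 2 tiled across columns 1-11: K P / K K / K P / K K
WS: work from column 11 back to column 1 (reverse the tiled row), swapping K<->P (O and / unchanged).
Row 8 as worked: P P / K P / P P / K P
Counting 7 along the worked row gives P.

Stitch:
P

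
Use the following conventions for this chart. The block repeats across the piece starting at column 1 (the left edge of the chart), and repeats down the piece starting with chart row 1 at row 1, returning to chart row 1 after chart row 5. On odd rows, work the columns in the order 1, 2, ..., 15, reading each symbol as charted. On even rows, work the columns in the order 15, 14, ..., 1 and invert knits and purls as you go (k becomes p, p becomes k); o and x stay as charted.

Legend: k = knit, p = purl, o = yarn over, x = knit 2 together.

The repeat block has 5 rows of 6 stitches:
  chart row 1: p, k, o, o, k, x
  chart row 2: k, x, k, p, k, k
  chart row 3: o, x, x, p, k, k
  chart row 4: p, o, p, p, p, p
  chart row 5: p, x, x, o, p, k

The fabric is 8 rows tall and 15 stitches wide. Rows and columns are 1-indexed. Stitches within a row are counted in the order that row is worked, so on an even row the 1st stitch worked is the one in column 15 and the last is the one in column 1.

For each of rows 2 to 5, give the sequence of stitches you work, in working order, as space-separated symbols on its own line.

Rows as worked:
p x p p p k p x p p p k p x p
o x x p k k o x x p k k o x x
k o k k k k k o k k k k k o k
p x x o p k p x x o p k p x x

Derivation:
Row 2: chart row 2, WS - tiled (columns 1-15): k x k p k k k x k p k k k x k; work from column 15 back to 1 with k<->p swapped.
Row 3: chart row 3, RS - tile across columns 1-15 and work as-is.
Row 4: chart row 4, WS - tiled (columns 1-15): p o p p p p p o p p p p p o p; work from column 15 back to 1 with k<->p swapped.
Row 5: chart row 5, RS - tile across columns 1-15 and work as-is.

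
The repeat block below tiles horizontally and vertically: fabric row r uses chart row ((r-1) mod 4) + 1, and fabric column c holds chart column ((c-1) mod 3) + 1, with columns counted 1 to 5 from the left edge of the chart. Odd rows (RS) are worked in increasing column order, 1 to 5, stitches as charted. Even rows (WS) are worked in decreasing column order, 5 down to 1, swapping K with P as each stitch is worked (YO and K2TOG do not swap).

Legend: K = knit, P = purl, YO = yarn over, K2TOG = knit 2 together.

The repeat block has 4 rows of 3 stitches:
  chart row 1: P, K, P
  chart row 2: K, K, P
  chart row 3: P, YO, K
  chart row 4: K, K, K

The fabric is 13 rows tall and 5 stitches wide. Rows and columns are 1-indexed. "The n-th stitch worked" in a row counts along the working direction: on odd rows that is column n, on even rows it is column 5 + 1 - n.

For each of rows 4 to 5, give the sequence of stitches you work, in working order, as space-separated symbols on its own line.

== ROWS AS WORKED ==
P P P P P
P K P P K

Derivation:
Row 4: chart row 4, WS - tiled (columns 1-5): K K K K K; work from column 5 back to 1 with K<->P swapped.
Row 5: chart row 1, RS - tile across columns 1-5 and work as-is.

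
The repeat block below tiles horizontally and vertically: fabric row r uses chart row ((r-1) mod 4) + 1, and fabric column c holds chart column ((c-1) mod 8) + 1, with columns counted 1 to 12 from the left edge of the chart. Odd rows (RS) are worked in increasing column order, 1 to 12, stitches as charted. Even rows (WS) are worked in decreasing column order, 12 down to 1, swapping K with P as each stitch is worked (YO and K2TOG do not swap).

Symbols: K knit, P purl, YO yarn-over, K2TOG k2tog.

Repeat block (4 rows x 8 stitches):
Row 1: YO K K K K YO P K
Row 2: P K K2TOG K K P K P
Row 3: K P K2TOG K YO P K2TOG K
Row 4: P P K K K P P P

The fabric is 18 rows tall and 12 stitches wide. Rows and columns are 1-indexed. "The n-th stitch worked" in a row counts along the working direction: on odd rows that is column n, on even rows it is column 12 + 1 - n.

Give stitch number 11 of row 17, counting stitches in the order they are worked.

Stitch:
K

Derivation:
For row 17: chart row = ((17-1) mod 4) + 1 = 1; this is a RS (odd) row.
Chart row 1 tiled across columns 1-12: YO K K K K YO P K YO K K K
RS: work column 1 to column 12, symbols as charted — the tiled row is the row as worked.
The 11th stitch worked is K.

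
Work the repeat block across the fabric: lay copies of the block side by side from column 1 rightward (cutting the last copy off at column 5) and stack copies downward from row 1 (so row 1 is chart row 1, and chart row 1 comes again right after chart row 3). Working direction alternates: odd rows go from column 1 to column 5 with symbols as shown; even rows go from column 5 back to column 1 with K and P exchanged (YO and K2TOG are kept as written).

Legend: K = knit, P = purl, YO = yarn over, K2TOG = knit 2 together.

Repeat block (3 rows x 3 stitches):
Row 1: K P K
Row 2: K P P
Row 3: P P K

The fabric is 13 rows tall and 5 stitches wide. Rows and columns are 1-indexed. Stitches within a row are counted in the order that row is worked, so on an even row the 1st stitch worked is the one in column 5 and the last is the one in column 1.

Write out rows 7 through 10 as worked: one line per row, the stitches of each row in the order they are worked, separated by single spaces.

Row 7: chart row 1, RS - tile across columns 1-5 and work as-is.
Row 8: chart row 2, WS - tiled (columns 1-5): K P P K P; work from column 5 back to 1 with K<->P swapped.
Row 9: chart row 3, RS - tile across columns 1-5 and work as-is.
Row 10: chart row 1, WS - tiled (columns 1-5): K P K K P; work from column 5 back to 1 with K<->P swapped.

Result:
K P K K P
K P K K P
P P K P P
K P P K P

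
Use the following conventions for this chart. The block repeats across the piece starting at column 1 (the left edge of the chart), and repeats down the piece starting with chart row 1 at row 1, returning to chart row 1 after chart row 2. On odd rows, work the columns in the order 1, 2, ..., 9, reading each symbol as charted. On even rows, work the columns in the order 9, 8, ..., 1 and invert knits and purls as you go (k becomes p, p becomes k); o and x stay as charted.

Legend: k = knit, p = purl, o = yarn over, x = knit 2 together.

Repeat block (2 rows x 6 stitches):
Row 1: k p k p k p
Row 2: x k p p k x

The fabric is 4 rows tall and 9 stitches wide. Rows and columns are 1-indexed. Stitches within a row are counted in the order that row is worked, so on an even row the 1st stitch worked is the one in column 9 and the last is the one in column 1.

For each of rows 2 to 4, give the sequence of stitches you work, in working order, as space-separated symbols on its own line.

== ROWS AS WORKED ==
k p x x p k k p x
k p k p k p k p k
k p x x p k k p x

Derivation:
Row 2: chart row 2, WS - tiled (columns 1-9): x k p p k x x k p; work from column 9 back to 1 with k<->p swapped.
Row 3: chart row 1, RS - tile across columns 1-9 and work as-is.
Row 4: chart row 2, WS - tiled (columns 1-9): x k p p k x x k p; work from column 9 back to 1 with k<->p swapped.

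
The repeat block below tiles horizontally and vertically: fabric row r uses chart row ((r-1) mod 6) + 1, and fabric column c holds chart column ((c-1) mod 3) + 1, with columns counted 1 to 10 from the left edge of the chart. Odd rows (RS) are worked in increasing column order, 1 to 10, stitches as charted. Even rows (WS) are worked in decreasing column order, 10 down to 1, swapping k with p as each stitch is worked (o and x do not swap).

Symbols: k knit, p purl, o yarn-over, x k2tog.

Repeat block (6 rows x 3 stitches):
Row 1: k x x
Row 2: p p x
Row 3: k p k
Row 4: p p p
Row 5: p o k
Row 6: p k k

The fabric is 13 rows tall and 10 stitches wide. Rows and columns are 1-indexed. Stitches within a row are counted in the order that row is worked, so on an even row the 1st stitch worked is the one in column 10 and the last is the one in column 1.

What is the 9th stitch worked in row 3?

Stitch:
k

Derivation:
Row 3 uses chart row ((3-1) mod 6)+1 = 3. Row 3 is odd, so RS.
Chart row 3 tiled across columns 1-10: k p k k p k k p k k
Right side: take the tiled row as-is (worked left to right from column 1).
Counting 9 along the worked row gives k.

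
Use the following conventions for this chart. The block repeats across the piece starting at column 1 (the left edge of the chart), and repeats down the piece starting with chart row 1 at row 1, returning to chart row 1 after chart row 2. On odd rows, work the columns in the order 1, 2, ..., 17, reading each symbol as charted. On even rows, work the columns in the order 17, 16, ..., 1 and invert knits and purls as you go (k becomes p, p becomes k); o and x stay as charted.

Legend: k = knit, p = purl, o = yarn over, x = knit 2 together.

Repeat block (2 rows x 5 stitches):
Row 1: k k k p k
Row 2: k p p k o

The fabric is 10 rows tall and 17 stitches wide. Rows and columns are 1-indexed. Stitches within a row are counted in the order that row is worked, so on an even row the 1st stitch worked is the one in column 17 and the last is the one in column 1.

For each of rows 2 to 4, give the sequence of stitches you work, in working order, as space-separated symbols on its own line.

Row 2: chart row 2, WS - tiled (columns 1-17): k p p k o k p p k o k p p k o k p; work from column 17 back to 1 with k<->p swapped.
Row 3: chart row 1, RS - tile across columns 1-17 and work as-is.
Row 4: chart row 2, WS - tiled (columns 1-17): k p p k o k p p k o k p p k o k p; work from column 17 back to 1 with k<->p swapped.

Rows as worked:
k p o p k k p o p k k p o p k k p
k k k p k k k k p k k k k p k k k
k p o p k k p o p k k p o p k k p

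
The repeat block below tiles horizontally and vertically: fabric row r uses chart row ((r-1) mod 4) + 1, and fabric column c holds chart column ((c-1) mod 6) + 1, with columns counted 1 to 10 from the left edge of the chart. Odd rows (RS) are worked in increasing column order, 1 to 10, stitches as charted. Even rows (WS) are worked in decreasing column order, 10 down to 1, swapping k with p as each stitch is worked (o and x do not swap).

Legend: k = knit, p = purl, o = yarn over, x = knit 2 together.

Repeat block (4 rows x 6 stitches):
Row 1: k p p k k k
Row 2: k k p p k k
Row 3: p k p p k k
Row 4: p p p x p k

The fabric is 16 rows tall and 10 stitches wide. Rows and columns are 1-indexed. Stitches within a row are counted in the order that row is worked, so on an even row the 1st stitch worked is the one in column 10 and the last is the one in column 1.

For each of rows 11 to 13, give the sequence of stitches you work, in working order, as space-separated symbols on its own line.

Result:
p k p p k k p k p p
x k k k p k x k k k
k p p k k k k p p k

Derivation:
Row 11: chart row 3, RS - tile across columns 1-10 and work as-is.
Row 12: chart row 4, WS - tiled (columns 1-10): p p p x p k p p p x; work from column 10 back to 1 with k<->p swapped.
Row 13: chart row 1, RS - tile across columns 1-10 and work as-is.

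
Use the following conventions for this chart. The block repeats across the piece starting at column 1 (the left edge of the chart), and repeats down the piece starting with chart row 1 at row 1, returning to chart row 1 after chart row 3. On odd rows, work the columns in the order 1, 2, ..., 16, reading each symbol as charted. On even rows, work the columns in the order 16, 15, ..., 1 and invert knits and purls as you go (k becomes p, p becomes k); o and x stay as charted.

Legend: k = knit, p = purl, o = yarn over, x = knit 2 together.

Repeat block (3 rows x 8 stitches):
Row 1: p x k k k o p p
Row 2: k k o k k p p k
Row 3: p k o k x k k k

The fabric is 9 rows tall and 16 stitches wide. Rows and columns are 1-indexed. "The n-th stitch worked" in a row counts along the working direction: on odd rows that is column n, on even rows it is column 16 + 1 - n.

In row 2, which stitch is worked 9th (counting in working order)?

== STITCH ==
p

Derivation:
Row 2 uses chart row ((2-1) mod 3)+1 = 2. Row 2 is even, so WS.
Chart row 2 tiled across columns 1-16: k k o k k p p k k k o k k p p k
WS: work from column 16 back to column 1 (reverse the tiled row), swapping k<->p (o and x unchanged).
Row 2 as worked: p k k p p o p p p k k p p o p p
Counting 9 along the worked row gives p.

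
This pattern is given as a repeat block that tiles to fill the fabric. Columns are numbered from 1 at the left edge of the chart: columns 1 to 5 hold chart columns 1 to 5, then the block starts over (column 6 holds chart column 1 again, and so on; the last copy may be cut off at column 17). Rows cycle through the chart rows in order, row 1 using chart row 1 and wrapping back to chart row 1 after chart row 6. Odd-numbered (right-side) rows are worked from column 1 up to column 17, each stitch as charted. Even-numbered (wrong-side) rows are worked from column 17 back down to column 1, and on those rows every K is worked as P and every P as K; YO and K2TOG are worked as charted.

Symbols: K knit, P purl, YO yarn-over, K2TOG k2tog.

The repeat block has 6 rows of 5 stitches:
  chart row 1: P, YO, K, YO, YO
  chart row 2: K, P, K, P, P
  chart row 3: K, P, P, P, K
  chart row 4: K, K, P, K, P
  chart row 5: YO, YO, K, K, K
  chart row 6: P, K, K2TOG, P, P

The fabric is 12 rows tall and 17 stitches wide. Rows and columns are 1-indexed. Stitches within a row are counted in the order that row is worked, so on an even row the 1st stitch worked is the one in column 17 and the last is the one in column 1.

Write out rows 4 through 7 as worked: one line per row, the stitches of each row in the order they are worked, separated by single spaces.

Row 4: chart row 4, WS - tiled (columns 1-17): K K P K P K K P K P K K P K P K K; work from column 17 back to 1 with K<->P swapped.
Row 5: chart row 5, RS - tile across columns 1-17 and work as-is.
Row 6: chart row 6, WS - tiled (columns 1-17): P K K2TOG P P P K K2TOG P P P K K2TOG P P P K; work from column 17 back to 1 with K<->P swapped.
Row 7: chart row 1, RS - tile across columns 1-17 and work as-is.

Rows as worked:
P P K P K P P K P K P P K P K P P
YO YO K K K YO YO K K K YO YO K K K YO YO
P K K K K2TOG P K K K K2TOG P K K K K2TOG P K
P YO K YO YO P YO K YO YO P YO K YO YO P YO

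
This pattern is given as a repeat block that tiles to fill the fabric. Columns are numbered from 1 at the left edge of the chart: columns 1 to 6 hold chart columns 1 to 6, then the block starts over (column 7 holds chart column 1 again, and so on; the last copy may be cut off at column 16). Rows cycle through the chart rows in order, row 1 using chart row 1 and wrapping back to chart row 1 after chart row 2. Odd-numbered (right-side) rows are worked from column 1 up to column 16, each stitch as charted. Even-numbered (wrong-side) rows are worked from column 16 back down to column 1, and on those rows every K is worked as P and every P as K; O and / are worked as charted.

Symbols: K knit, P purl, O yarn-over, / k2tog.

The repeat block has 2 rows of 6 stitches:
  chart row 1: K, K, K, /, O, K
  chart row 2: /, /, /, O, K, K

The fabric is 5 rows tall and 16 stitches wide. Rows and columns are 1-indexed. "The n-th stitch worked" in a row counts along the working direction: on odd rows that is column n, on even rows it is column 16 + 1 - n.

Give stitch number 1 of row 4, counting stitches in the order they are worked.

For row 4: chart row = ((4-1) mod 2) + 1 = 2; this is a WS (even) row.
Chart row 2 tiled across columns 1-16: / / / O K K / / / O K K / / / O
Wrong side: read the tiled row from column 16 down to 1 and exchange K with P (leave O, /).
Row 4 as worked: O / / / P P O / / / P P O / / /
The 1st stitch worked is O.

Result:
O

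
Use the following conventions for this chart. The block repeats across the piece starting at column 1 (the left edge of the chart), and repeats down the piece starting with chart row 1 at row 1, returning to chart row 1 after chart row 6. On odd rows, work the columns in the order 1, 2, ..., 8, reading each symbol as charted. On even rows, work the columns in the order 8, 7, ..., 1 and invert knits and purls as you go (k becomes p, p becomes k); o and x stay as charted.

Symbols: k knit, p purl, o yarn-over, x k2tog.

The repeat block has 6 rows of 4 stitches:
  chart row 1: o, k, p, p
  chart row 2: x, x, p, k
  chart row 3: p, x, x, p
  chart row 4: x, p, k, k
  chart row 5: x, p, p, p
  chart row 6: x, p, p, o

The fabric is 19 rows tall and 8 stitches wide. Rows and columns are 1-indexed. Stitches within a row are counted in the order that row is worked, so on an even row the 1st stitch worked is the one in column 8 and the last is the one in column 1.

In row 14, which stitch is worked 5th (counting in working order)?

Row 14 uses chart row ((14-1) mod 6)+1 = 2. Row 14 is even, so WS.
Chart row 2 tiled across columns 1-8: x x p k x x p k
Wrong side: read the tiled row from column 8 down to 1 and exchange k with p (leave o, x).
Row 14 as worked: p k x x p k x x
The 5th stitch worked is p.

Result:
p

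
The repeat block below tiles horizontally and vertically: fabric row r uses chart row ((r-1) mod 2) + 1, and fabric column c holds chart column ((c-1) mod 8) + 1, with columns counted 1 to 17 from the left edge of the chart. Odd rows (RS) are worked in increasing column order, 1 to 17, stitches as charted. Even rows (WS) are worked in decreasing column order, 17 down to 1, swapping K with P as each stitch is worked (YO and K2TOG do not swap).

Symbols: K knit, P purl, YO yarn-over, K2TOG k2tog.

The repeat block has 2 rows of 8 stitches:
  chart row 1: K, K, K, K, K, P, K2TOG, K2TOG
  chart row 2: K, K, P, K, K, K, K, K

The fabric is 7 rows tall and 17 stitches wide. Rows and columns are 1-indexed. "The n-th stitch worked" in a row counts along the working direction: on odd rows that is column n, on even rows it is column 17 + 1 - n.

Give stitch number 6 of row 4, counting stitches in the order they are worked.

Row 4 uses chart row ((4-1) mod 2)+1 = 2. Row 4 is even, so WS.
Chart row 2 tiled across columns 1-17: K K P K K K K K K K P K K K K K K
Wrong side: read the tiled row from column 17 down to 1 and exchange K with P (leave YO, K2TOG).
Row 4 as worked: P P P P P P K P P P P P P P K P P
Counting 6 along the worked row gives P.

Result:
P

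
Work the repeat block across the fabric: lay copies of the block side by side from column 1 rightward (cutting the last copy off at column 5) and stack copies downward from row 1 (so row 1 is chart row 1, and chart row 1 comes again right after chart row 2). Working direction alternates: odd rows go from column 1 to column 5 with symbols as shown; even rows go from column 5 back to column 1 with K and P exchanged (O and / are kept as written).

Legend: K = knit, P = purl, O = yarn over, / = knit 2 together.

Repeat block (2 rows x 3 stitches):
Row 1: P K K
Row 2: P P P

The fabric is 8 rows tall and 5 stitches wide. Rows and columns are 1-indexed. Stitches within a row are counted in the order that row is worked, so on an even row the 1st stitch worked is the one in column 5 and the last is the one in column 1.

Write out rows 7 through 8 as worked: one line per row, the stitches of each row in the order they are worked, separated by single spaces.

Rows as worked:
P K K P K
K K K K K

Derivation:
Row 7: chart row 1, RS - tile across columns 1-5 and work as-is.
Row 8: chart row 2, WS - tiled (columns 1-5): P P P P P; work from column 5 back to 1 with K<->P swapped.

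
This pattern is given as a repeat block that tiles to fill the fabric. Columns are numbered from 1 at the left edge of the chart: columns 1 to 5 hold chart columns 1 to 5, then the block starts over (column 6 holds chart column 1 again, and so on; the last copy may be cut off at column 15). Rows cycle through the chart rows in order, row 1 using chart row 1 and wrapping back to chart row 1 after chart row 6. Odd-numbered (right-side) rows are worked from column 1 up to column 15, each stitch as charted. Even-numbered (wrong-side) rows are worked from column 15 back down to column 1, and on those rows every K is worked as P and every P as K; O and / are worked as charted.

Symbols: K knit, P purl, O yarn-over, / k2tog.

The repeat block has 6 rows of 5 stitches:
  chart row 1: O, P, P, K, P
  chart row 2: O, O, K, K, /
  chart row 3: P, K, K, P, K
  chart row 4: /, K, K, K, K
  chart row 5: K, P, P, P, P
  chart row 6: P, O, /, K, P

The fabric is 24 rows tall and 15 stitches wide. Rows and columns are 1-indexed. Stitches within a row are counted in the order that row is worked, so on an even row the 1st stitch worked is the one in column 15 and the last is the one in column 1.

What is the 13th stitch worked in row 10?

Result:
P

Derivation:
For row 10: chart row = ((10-1) mod 6) + 1 = 4; this is a WS (even) row.
Chart row 4 tiled across columns 1-15: / K K K K / K K K K / K K K K
WS row: flip the tiled sequence (start at column 15) and apply K<->P; O and / stay.
Row 10 as worked: P P P P / P P P P / P P P P /
The 13th stitch worked is P.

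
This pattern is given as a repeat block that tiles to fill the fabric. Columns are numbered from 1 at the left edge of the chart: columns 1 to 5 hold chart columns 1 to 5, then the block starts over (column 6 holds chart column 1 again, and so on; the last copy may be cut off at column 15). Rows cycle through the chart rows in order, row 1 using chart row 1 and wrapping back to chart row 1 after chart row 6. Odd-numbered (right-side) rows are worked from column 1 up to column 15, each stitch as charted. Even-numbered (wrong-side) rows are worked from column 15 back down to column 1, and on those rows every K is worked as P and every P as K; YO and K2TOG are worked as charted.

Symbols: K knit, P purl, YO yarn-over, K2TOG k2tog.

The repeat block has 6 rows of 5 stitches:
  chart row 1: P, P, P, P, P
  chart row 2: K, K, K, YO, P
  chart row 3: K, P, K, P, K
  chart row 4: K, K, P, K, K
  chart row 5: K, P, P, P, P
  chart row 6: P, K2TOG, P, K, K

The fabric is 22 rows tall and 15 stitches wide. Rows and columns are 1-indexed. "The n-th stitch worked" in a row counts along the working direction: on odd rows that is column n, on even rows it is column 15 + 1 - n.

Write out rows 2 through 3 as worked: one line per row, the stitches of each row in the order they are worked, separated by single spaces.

Row 2: chart row 2, WS - tiled (columns 1-15): K K K YO P K K K YO P K K K YO P; work from column 15 back to 1 with K<->P swapped.
Row 3: chart row 3, RS - tile across columns 1-15 and work as-is.

Rows as worked:
K YO P P P K YO P P P K YO P P P
K P K P K K P K P K K P K P K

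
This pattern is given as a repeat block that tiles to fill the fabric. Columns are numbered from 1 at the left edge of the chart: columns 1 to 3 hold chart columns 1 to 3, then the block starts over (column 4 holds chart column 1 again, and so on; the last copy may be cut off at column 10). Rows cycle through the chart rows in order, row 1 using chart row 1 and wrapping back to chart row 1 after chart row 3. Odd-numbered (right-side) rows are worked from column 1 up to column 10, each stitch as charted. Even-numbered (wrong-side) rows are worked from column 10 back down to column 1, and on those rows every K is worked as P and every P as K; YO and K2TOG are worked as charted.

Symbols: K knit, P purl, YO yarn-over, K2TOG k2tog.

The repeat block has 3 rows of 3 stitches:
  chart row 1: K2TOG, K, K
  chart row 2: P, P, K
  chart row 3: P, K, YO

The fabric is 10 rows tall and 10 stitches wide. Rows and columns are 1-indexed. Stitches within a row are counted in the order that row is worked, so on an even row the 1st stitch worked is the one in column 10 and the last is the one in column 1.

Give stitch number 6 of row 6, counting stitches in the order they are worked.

Result:
P

Derivation:
For row 6: chart row = ((6-1) mod 3) + 1 = 3; this is a WS (even) row.
Chart row 3 tiled across columns 1-10: P K YO P K YO P K YO P
Wrong side: read the tiled row from column 10 down to 1 and exchange K with P (leave YO, K2TOG).
Row 6 as worked: K YO P K YO P K YO P K
Stitch 6 in working order -> P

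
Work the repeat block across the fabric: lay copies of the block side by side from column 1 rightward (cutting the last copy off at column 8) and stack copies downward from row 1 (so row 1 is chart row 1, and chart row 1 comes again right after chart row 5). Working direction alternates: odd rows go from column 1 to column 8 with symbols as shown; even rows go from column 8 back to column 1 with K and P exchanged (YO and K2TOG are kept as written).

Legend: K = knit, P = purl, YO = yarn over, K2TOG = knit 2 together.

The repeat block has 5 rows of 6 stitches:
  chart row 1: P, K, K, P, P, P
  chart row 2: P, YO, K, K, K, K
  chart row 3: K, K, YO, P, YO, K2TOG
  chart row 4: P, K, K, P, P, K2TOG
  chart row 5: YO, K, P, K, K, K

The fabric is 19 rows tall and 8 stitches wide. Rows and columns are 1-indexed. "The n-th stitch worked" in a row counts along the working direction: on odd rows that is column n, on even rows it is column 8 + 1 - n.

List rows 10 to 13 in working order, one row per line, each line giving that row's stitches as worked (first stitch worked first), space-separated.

Row 10: chart row 5, WS - tiled (columns 1-8): YO K P K K K YO K; work from column 8 back to 1 with K<->P swapped.
Row 11: chart row 1, RS - tile across columns 1-8 and work as-is.
Row 12: chart row 2, WS - tiled (columns 1-8): P YO K K K K P YO; work from column 8 back to 1 with K<->P swapped.
Row 13: chart row 3, RS - tile across columns 1-8 and work as-is.

Rows as worked:
P YO P P P K P YO
P K K P P P P K
YO K P P P P YO K
K K YO P YO K2TOG K K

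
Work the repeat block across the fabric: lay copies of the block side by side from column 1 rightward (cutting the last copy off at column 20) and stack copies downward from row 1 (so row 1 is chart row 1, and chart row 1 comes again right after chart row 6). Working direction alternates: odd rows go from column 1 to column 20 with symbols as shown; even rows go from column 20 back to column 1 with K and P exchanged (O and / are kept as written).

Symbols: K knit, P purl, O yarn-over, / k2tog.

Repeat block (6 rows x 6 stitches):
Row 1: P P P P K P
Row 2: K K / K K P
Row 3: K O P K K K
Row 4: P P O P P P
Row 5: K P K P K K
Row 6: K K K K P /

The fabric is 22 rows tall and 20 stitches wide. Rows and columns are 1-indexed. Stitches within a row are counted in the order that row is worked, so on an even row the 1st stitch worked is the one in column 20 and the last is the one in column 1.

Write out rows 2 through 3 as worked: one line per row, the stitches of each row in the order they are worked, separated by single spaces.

Row 2: chart row 2, WS - tiled (columns 1-20): K K / K K P K K / K K P K K / K K P K K; work from column 20 back to 1 with K<->P swapped.
Row 3: chart row 3, RS - tile across columns 1-20 and work as-is.

Result:
P P K P P / P P K P P / P P K P P / P P
K O P K K K K O P K K K K O P K K K K O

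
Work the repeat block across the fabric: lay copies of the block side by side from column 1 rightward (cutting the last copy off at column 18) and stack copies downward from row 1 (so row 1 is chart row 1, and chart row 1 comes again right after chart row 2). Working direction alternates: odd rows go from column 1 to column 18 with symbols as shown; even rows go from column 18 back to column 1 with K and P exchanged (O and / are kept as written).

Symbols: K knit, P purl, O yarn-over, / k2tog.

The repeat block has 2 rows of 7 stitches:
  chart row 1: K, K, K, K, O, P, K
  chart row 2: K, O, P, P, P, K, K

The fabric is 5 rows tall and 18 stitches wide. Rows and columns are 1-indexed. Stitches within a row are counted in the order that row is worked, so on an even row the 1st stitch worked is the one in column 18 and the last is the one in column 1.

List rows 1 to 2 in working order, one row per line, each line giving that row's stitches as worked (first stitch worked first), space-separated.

Row 1: chart row 1, RS - tile across columns 1-18 and work as-is.
Row 2: chart row 2, WS - tiled (columns 1-18): K O P P P K K K O P P P K K K O P P; work from column 18 back to 1 with K<->P swapped.

== ROWS AS WORKED ==
K K K K O P K K K K K O P K K K K K
K K O P P P K K K O P P P K K K O P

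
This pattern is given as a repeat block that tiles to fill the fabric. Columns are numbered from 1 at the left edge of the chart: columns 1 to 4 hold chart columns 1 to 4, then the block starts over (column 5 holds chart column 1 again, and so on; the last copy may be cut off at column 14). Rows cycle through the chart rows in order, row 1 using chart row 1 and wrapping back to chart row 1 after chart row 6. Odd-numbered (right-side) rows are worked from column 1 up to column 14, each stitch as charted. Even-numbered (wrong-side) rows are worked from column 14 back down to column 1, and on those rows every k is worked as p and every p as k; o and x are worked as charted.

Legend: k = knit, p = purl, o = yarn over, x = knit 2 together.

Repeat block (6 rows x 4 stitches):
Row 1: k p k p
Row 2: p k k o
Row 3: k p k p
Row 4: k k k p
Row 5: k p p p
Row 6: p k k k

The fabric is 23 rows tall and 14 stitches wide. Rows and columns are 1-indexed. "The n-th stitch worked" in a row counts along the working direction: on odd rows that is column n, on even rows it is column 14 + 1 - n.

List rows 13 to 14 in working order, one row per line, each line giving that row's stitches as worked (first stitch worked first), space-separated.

Result:
k p k p k p k p k p k p k p
p k o p p k o p p k o p p k

Derivation:
Row 13: chart row 1, RS - tile across columns 1-14 and work as-is.
Row 14: chart row 2, WS - tiled (columns 1-14): p k k o p k k o p k k o p k; work from column 14 back to 1 with k<->p swapped.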